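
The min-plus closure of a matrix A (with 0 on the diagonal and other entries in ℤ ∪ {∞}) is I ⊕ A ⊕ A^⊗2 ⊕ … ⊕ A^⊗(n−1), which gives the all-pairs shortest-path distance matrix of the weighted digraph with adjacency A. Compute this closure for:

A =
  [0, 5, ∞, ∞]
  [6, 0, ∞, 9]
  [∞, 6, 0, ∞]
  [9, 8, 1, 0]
Closure =
  [0, 5, 15, 14]
  [6, 0, 10, 9]
  [12, 6, 0, 15]
  [9, 7, 1, 0]

This is the Floyd-Warshall all-pairs shortest-path computation. For each intermediate vertex k = 0, 1, …, 3, update dist[i][j] ← min(dist[i][j], dist[i][k] + dist[k][j]). The final matrix gives, for each (i, j), the minimum total weight of any directed path from i to j (possibly empty when i = j).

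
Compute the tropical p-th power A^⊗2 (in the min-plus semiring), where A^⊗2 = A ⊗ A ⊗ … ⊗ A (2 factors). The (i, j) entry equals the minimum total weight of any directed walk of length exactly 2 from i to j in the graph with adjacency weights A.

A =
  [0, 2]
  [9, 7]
A^⊗2 =
  [0, 2]
  [9, 11]

Each entry (A^⊗2)_ij equals the minimum over all length-2 walks i = v_0 → v_1 → … → v_2 = j of Σ_t A[v_t][v_{t+1}]. For example, for (i, j) = (0, 1) we minimise over 2 possible intermediate vertex sequences; the minimum is 2, attained along the walk 0 → 0 → 1.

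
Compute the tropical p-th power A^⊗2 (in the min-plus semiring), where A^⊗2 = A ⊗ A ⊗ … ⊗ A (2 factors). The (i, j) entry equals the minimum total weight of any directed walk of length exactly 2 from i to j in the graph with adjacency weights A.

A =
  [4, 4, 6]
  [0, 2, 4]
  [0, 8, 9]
A^⊗2 =
  [4, 6, 8]
  [2, 4, 6]
  [4, 4, 6]

Each entry (A^⊗2)_ij equals the minimum over all length-2 walks i = v_0 → v_1 → … → v_2 = j of Σ_t A[v_t][v_{t+1}]. For example, for (i, j) = (0, 2) we minimise over 3 possible intermediate vertex sequences; the minimum is 8, attained along the walk 0 → 1 → 2.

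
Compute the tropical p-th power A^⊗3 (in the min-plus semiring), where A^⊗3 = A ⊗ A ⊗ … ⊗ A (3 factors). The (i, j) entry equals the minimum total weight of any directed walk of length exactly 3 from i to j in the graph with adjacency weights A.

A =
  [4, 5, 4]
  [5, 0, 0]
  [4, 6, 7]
A^⊗3 =
  [9, 5, 5]
  [4, 0, 0]
  [10, 6, 6]

Each entry (A^⊗3)_ij equals the minimum over all length-3 walks i = v_0 → v_1 → … → v_3 = j of Σ_t A[v_t][v_{t+1}]. For example, for (i, j) = (0, 2) we minimise over 9 possible intermediate vertex sequences; the minimum is 5, attained along the walk 0 → 1 → 1 → 2.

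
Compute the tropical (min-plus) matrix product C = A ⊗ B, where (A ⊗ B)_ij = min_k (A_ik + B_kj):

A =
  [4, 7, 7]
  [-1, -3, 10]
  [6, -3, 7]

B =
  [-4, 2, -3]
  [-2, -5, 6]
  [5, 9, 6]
A ⊗ B =
  [0, 2, 1]
  [-5, -8, -4]
  [-5, -8, 3]

Apply the min-plus product entry-by-entry:
  C[0][0] = min over k of (A[0][0] + B[0][0] = 4 + -4 = 0, A[0][1] + B[1][0] = 7 + -2 = 5, A[0][2] + B[2][0] = 7 + 5 = 12) = 0 (attained at k = 0)
  C[0][1] = min over k of (A[0][0] + B[0][1] = 4 + 2 = 6, A[0][1] + B[1][1] = 7 + -5 = 2, A[0][2] + B[2][1] = 7 + 9 = 16) = 2 (attained at k = 1)
  C[0][2] = min over k of (A[0][0] + B[0][2] = 4 + -3 = 1, A[0][1] + B[1][2] = 7 + 6 = 13, A[0][2] + B[2][2] = 7 + 6 = 13) = 1 (attained at k = 0)
  C[1][0] = min over k of (A[1][0] + B[0][0] = -1 + -4 = -5, A[1][1] + B[1][0] = -3 + -2 = -5, A[1][2] + B[2][0] = 10 + 5 = 15) = -5 (attained at k = 0)
  C[1][1] = min over k of (A[1][0] + B[0][1] = -1 + 2 = 1, A[1][1] + B[1][1] = -3 + -5 = -8, A[1][2] + B[2][1] = 10 + 9 = 19) = -8 (attained at k = 1)
  C[1][2] = min over k of (A[1][0] + B[0][2] = -1 + -3 = -4, A[1][1] + B[1][2] = -3 + 6 = 3, A[1][2] + B[2][2] = 10 + 6 = 16) = -4 (attained at k = 0)
  C[2][0] = min over k of (A[2][0] + B[0][0] = 6 + -4 = 2, A[2][1] + B[1][0] = -3 + -2 = -5, A[2][2] + B[2][0] = 7 + 5 = 12) = -5 (attained at k = 1)
  C[2][1] = min over k of (A[2][0] + B[0][1] = 6 + 2 = 8, A[2][1] + B[1][1] = -3 + -5 = -8, A[2][2] + B[2][1] = 7 + 9 = 16) = -8 (attained at k = 1)
  C[2][2] = min over k of (A[2][0] + B[0][2] = 6 + -3 = 3, A[2][1] + B[1][2] = -3 + 6 = 3, A[2][2] + B[2][2] = 7 + 6 = 13) = 3 (attained at k = 0)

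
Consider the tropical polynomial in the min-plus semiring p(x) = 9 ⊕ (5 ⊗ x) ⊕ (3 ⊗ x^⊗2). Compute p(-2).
p(-2) = -1

A tropical monomial a ⊗ x^⊗i evaluates to a + i · x. Evaluating each term at x = -2:
  Term 0 contributes 9 + 0 · -2 = 9
  Term 1 contributes 5 + 1 · -2 = 3
  Term 2 contributes 3 + 2 · -2 = -1
p(-2) = ⊕ of these = min[9, 3, -1] = -1.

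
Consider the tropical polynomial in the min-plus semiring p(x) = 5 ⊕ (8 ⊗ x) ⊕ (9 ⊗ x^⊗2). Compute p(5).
p(5) = 5

A tropical monomial a ⊗ x^⊗i evaluates to a + i · x. Evaluating each term at x = 5:
  Term 0 contributes 5 + 0 · 5 = 5
  Term 1 contributes 8 + 1 · 5 = 13
  Term 2 contributes 9 + 2 · 5 = 19
p(5) = ⊕ of these = min[5, 13, 19] = 5.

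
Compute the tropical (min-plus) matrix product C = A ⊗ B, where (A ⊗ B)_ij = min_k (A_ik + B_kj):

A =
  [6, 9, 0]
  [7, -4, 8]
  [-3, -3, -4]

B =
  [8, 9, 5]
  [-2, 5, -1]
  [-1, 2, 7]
A ⊗ B =
  [-1, 2, 7]
  [-6, 1, -5]
  [-5, -2, -4]

Apply the min-plus product entry-by-entry:
  C[0][0] = min over k of (A[0][0] + B[0][0] = 6 + 8 = 14, A[0][1] + B[1][0] = 9 + -2 = 7, A[0][2] + B[2][0] = 0 + -1 = -1) = -1 (attained at k = 2)
  C[0][1] = min over k of (A[0][0] + B[0][1] = 6 + 9 = 15, A[0][1] + B[1][1] = 9 + 5 = 14, A[0][2] + B[2][1] = 0 + 2 = 2) = 2 (attained at k = 2)
  C[0][2] = min over k of (A[0][0] + B[0][2] = 6 + 5 = 11, A[0][1] + B[1][2] = 9 + -1 = 8, A[0][2] + B[2][2] = 0 + 7 = 7) = 7 (attained at k = 2)
  C[1][0] = min over k of (A[1][0] + B[0][0] = 7 + 8 = 15, A[1][1] + B[1][0] = -4 + -2 = -6, A[1][2] + B[2][0] = 8 + -1 = 7) = -6 (attained at k = 1)
  C[1][1] = min over k of (A[1][0] + B[0][1] = 7 + 9 = 16, A[1][1] + B[1][1] = -4 + 5 = 1, A[1][2] + B[2][1] = 8 + 2 = 10) = 1 (attained at k = 1)
  C[1][2] = min over k of (A[1][0] + B[0][2] = 7 + 5 = 12, A[1][1] + B[1][2] = -4 + -1 = -5, A[1][2] + B[2][2] = 8 + 7 = 15) = -5 (attained at k = 1)
  C[2][0] = min over k of (A[2][0] + B[0][0] = -3 + 8 = 5, A[2][1] + B[1][0] = -3 + -2 = -5, A[2][2] + B[2][0] = -4 + -1 = -5) = -5 (attained at k = 1)
  C[2][1] = min over k of (A[2][0] + B[0][1] = -3 + 9 = 6, A[2][1] + B[1][1] = -3 + 5 = 2, A[2][2] + B[2][1] = -4 + 2 = -2) = -2 (attained at k = 2)
  C[2][2] = min over k of (A[2][0] + B[0][2] = -3 + 5 = 2, A[2][1] + B[1][2] = -3 + -1 = -4, A[2][2] + B[2][2] = -4 + 7 = 3) = -4 (attained at k = 1)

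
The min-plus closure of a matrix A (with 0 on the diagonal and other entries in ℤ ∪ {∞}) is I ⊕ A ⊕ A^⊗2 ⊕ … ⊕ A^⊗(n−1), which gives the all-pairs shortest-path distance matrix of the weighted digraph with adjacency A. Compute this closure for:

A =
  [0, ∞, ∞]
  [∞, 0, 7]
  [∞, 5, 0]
Closure =
  [0, ∞, ∞]
  [∞, 0, 7]
  [∞, 5, 0]

This is the Floyd-Warshall all-pairs shortest-path computation. For each intermediate vertex k = 0, 1, …, 2, update dist[i][j] ← min(dist[i][j], dist[i][k] + dist[k][j]). The final matrix gives, for each (i, j), the minimum total weight of any directed path from i to j (possibly empty when i = j).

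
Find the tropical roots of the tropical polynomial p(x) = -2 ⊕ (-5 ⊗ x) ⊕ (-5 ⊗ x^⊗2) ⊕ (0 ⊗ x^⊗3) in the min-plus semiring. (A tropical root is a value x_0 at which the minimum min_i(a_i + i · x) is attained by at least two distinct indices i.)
Roots: {-5, 0, 3}

Each tropical root is a break point of the lower envelope of the lines y = a_i + i · x (there are 4 lines, with slopes 0, 1, ..., 3). Only the lines that attain the minimum somewhere contribute to roots; other lines are dominated. Here the surviving (envelope) indices are i = 3, i = 2, i = 1, i = 0.
Intersections between consecutive envelope lines give the roots: for adjacent envelope indices i < j the intersection is x = (a_i − a_j) / (j − i). Reading off the sorted break points: {-5, 0, 3}.
Verification: at each break x_0, at least two indices attain the minimum of min_i(a_i + i · x_0).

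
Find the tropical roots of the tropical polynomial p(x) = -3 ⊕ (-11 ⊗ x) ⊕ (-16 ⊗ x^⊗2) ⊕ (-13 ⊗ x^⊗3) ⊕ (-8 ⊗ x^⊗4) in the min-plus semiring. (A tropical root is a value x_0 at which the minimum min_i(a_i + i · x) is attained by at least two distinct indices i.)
Roots: {-5, -3, 5, 8}

Each tropical root is a break point of the lower envelope of the lines y = a_i + i · x (there are 5 lines, with slopes 0, 1, ..., 4). Only the lines that attain the minimum somewhere contribute to roots; other lines are dominated. Here the surviving (envelope) indices are i = 4, i = 3, i = 2, i = 1, i = 0.
Intersections between consecutive envelope lines give the roots: for adjacent envelope indices i < j the intersection is x = (a_i − a_j) / (j − i). Reading off the sorted break points: {-5, -3, 5, 8}.
Verification: at each break x_0, at least two indices attain the minimum of min_i(a_i + i · x_0).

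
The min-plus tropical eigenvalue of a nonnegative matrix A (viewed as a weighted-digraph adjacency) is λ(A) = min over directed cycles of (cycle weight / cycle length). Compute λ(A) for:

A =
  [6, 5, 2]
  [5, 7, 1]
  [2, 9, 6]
λ(A) = 2

Enumerate directed cycles and compute their means (weight / length). Sample:
  cycle 0 → 0: weight = 6, length = 1, mean = 6/1 ≈ 6.000
  cycle 1 → 1: weight = 7, length = 1, mean = 7/1 ≈ 7.000
  cycle 2 → 2: weight = 6, length = 1, mean = 6/1 ≈ 6.000
  cycle 0 → 1 → 0: weight = 10, length = 2, mean = 10/2 ≈ 5.000
  cycle 0 → 2 → 0: weight = 4, length = 2, mean = 4/2 ≈ 2.000
  cycle 1 → 0 → 1: weight = 10, length = 2, mean = 10/2 ≈ 5.000
Minimum mean = 2.000, attained e.g. along the cycle 0 → 2 → 0 with weight 4 and length 2. So λ(A) = 4/2 = 2.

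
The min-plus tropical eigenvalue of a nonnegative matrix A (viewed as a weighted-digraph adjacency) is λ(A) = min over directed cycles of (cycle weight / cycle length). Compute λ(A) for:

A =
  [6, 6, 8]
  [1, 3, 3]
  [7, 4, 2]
λ(A) = 2

Enumerate directed cycles and compute their means (weight / length). Sample:
  cycle 0 → 0: weight = 6, length = 1, mean = 6/1 ≈ 6.000
  cycle 1 → 1: weight = 3, length = 1, mean = 3/1 ≈ 3.000
  cycle 2 → 2: weight = 2, length = 1, mean = 2/1 ≈ 2.000
  cycle 0 → 1 → 0: weight = 7, length = 2, mean = 7/2 ≈ 3.500
  cycle 0 → 2 → 0: weight = 15, length = 2, mean = 15/2 ≈ 7.500
  cycle 1 → 0 → 1: weight = 7, length = 2, mean = 7/2 ≈ 3.500
Minimum mean = 2.000, attained e.g. along the cycle 2 → 2 with weight 2 and length 1. So λ(A) = 2/1 = 2.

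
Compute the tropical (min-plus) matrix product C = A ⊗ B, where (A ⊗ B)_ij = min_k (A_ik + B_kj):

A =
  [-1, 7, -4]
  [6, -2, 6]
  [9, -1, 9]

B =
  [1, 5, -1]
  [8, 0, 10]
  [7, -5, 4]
A ⊗ B =
  [0, -9, -2]
  [6, -2, 5]
  [7, -1, 8]

Apply the min-plus product entry-by-entry:
  C[0][0] = min over k of (A[0][0] + B[0][0] = -1 + 1 = 0, A[0][1] + B[1][0] = 7 + 8 = 15, A[0][2] + B[2][0] = -4 + 7 = 3) = 0 (attained at k = 0)
  C[0][1] = min over k of (A[0][0] + B[0][1] = -1 + 5 = 4, A[0][1] + B[1][1] = 7 + 0 = 7, A[0][2] + B[2][1] = -4 + -5 = -9) = -9 (attained at k = 2)
  C[0][2] = min over k of (A[0][0] + B[0][2] = -1 + -1 = -2, A[0][1] + B[1][2] = 7 + 10 = 17, A[0][2] + B[2][2] = -4 + 4 = 0) = -2 (attained at k = 0)
  C[1][0] = min over k of (A[1][0] + B[0][0] = 6 + 1 = 7, A[1][1] + B[1][0] = -2 + 8 = 6, A[1][2] + B[2][0] = 6 + 7 = 13) = 6 (attained at k = 1)
  C[1][1] = min over k of (A[1][0] + B[0][1] = 6 + 5 = 11, A[1][1] + B[1][1] = -2 + 0 = -2, A[1][2] + B[2][1] = 6 + -5 = 1) = -2 (attained at k = 1)
  C[1][2] = min over k of (A[1][0] + B[0][2] = 6 + -1 = 5, A[1][1] + B[1][2] = -2 + 10 = 8, A[1][2] + B[2][2] = 6 + 4 = 10) = 5 (attained at k = 0)
  C[2][0] = min over k of (A[2][0] + B[0][0] = 9 + 1 = 10, A[2][1] + B[1][0] = -1 + 8 = 7, A[2][2] + B[2][0] = 9 + 7 = 16) = 7 (attained at k = 1)
  C[2][1] = min over k of (A[2][0] + B[0][1] = 9 + 5 = 14, A[2][1] + B[1][1] = -1 + 0 = -1, A[2][2] + B[2][1] = 9 + -5 = 4) = -1 (attained at k = 1)
  C[2][2] = min over k of (A[2][0] + B[0][2] = 9 + -1 = 8, A[2][1] + B[1][2] = -1 + 10 = 9, A[2][2] + B[2][2] = 9 + 4 = 13) = 8 (attained at k = 0)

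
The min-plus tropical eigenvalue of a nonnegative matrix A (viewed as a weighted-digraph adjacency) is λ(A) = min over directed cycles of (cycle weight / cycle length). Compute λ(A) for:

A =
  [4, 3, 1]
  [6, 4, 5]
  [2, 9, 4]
λ(A) = 3/2

Enumerate directed cycles and compute their means (weight / length). Sample:
  cycle 0 → 0: weight = 4, length = 1, mean = 4/1 ≈ 4.000
  cycle 1 → 1: weight = 4, length = 1, mean = 4/1 ≈ 4.000
  cycle 2 → 2: weight = 4, length = 1, mean = 4/1 ≈ 4.000
  cycle 0 → 1 → 0: weight = 9, length = 2, mean = 9/2 ≈ 4.500
  cycle 0 → 2 → 0: weight = 3, length = 2, mean = 3/2 ≈ 1.500
  cycle 1 → 0 → 1: weight = 9, length = 2, mean = 9/2 ≈ 4.500
Minimum mean = 1.500, attained e.g. along the cycle 0 → 2 → 0 with weight 3 and length 2. So λ(A) = 3/2 = 3/2.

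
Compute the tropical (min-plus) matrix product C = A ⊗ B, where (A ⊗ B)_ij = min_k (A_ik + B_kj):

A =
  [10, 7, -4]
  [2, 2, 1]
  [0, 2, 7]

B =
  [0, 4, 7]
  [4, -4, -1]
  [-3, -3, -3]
A ⊗ B =
  [-7, -7, -7]
  [-2, -2, -2]
  [0, -2, 1]

Apply the min-plus product entry-by-entry:
  C[0][0] = min over k of (A[0][0] + B[0][0] = 10 + 0 = 10, A[0][1] + B[1][0] = 7 + 4 = 11, A[0][2] + B[2][0] = -4 + -3 = -7) = -7 (attained at k = 2)
  C[0][1] = min over k of (A[0][0] + B[0][1] = 10 + 4 = 14, A[0][1] + B[1][1] = 7 + -4 = 3, A[0][2] + B[2][1] = -4 + -3 = -7) = -7 (attained at k = 2)
  C[0][2] = min over k of (A[0][0] + B[0][2] = 10 + 7 = 17, A[0][1] + B[1][2] = 7 + -1 = 6, A[0][2] + B[2][2] = -4 + -3 = -7) = -7 (attained at k = 2)
  C[1][0] = min over k of (A[1][0] + B[0][0] = 2 + 0 = 2, A[1][1] + B[1][0] = 2 + 4 = 6, A[1][2] + B[2][0] = 1 + -3 = -2) = -2 (attained at k = 2)
  C[1][1] = min over k of (A[1][0] + B[0][1] = 2 + 4 = 6, A[1][1] + B[1][1] = 2 + -4 = -2, A[1][2] + B[2][1] = 1 + -3 = -2) = -2 (attained at k = 1)
  C[1][2] = min over k of (A[1][0] + B[0][2] = 2 + 7 = 9, A[1][1] + B[1][2] = 2 + -1 = 1, A[1][2] + B[2][2] = 1 + -3 = -2) = -2 (attained at k = 2)
  C[2][0] = min over k of (A[2][0] + B[0][0] = 0 + 0 = 0, A[2][1] + B[1][0] = 2 + 4 = 6, A[2][2] + B[2][0] = 7 + -3 = 4) = 0 (attained at k = 0)
  C[2][1] = min over k of (A[2][0] + B[0][1] = 0 + 4 = 4, A[2][1] + B[1][1] = 2 + -4 = -2, A[2][2] + B[2][1] = 7 + -3 = 4) = -2 (attained at k = 1)
  C[2][2] = min over k of (A[2][0] + B[0][2] = 0 + 7 = 7, A[2][1] + B[1][2] = 2 + -1 = 1, A[2][2] + B[2][2] = 7 + -3 = 4) = 1 (attained at k = 1)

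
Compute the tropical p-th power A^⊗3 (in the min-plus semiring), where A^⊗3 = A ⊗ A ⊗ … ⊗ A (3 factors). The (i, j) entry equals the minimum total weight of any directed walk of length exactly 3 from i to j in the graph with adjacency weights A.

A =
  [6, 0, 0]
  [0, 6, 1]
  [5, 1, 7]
A^⊗3 =
  [1, 0, 0]
  [0, 1, 1]
  [5, 1, 1]

Each entry (A^⊗3)_ij equals the minimum over all length-3 walks i = v_0 → v_1 → … → v_3 = j of Σ_t A[v_t][v_{t+1}]. For example, for (i, j) = (0, 2) we minimise over 9 possible intermediate vertex sequences; the minimum is 0, attained along the walk 0 → 1 → 0 → 2.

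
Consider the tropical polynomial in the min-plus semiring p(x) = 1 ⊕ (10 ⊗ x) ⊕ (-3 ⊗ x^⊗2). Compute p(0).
p(0) = -3

A tropical monomial a ⊗ x^⊗i evaluates to a + i · x. Evaluating each term at x = 0:
  Term 0 contributes 1 + 0 · 0 = 1
  Term 1 contributes 10 + 1 · 0 = 10
  Term 2 contributes -3 + 2 · 0 = -3
p(0) = ⊕ of these = min[1, 10, -3] = -3.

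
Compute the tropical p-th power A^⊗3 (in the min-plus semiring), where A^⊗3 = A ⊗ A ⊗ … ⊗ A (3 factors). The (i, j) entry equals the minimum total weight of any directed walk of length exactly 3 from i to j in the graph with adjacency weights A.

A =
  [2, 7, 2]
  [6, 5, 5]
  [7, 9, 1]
A^⊗3 =
  [6, 11, 4]
  [10, 15, 7]
  [9, 11, 3]

Each entry (A^⊗3)_ij equals the minimum over all length-3 walks i = v_0 → v_1 → … → v_3 = j of Σ_t A[v_t][v_{t+1}]. For example, for (i, j) = (0, 2) we minimise over 9 possible intermediate vertex sequences; the minimum is 4, attained along the walk 0 → 2 → 2 → 2.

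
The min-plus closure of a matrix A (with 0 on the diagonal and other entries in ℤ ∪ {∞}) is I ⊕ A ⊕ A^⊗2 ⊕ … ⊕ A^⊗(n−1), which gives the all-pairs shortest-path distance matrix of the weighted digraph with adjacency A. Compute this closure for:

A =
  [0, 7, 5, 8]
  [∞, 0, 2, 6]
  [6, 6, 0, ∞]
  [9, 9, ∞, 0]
Closure =
  [0, 7, 5, 8]
  [8, 0, 2, 6]
  [6, 6, 0, 12]
  [9, 9, 11, 0]

This is the Floyd-Warshall all-pairs shortest-path computation. For each intermediate vertex k = 0, 1, …, 3, update dist[i][j] ← min(dist[i][j], dist[i][k] + dist[k][j]). The final matrix gives, for each (i, j), the minimum total weight of any directed path from i to j (possibly empty when i = j).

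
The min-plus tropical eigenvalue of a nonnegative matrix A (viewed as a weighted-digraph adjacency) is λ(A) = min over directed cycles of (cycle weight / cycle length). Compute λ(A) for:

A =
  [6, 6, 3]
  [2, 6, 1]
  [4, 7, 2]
λ(A) = 2

Enumerate directed cycles and compute their means (weight / length). Sample:
  cycle 0 → 0: weight = 6, length = 1, mean = 6/1 ≈ 6.000
  cycle 1 → 1: weight = 6, length = 1, mean = 6/1 ≈ 6.000
  cycle 2 → 2: weight = 2, length = 1, mean = 2/1 ≈ 2.000
  cycle 0 → 1 → 0: weight = 8, length = 2, mean = 8/2 ≈ 4.000
  cycle 0 → 2 → 0: weight = 7, length = 2, mean = 7/2 ≈ 3.500
  cycle 1 → 0 → 1: weight = 8, length = 2, mean = 8/2 ≈ 4.000
Minimum mean = 2.000, attained e.g. along the cycle 2 → 2 with weight 2 and length 1. So λ(A) = 2/1 = 2.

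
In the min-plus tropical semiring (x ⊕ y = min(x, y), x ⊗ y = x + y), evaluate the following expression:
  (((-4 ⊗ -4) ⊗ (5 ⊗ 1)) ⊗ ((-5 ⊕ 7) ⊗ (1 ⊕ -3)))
(((-4 ⊗ -4) ⊗ (5 ⊗ 1)) ⊗ ((-5 ⊕ 7) ⊗ (1 ⊕ -3))) = -10

Expand innermost to outermost. Recall ⊕ takes the minimum of its arguments and ⊗ takes their sum. Working out the expression (((-4 ⊗ -4) ⊗ (5 ⊗ 1)) ⊗ ((-5 ⊕ 7) ⊗ (1 ⊕ -3))) gives -10.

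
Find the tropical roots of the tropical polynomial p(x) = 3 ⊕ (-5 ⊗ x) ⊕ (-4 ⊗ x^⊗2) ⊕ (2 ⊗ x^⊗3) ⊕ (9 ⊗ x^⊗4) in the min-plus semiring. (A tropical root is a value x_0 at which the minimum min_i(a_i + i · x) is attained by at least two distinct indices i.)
Roots: {-7, -6, -1, 8}

Each tropical root is a break point of the lower envelope of the lines y = a_i + i · x (there are 5 lines, with slopes 0, 1, ..., 4). Only the lines that attain the minimum somewhere contribute to roots; other lines are dominated. Here the surviving (envelope) indices are i = 4, i = 3, i = 2, i = 1, i = 0.
Intersections between consecutive envelope lines give the roots: for adjacent envelope indices i < j the intersection is x = (a_i − a_j) / (j − i). Reading off the sorted break points: {-7, -6, -1, 8}.
Verification: at each break x_0, at least two indices attain the minimum of min_i(a_i + i · x_0).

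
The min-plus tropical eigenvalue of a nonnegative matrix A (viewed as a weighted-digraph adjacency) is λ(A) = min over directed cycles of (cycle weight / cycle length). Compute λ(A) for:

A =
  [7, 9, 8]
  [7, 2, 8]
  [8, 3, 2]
λ(A) = 2

Enumerate directed cycles and compute their means (weight / length). Sample:
  cycle 0 → 0: weight = 7, length = 1, mean = 7/1 ≈ 7.000
  cycle 1 → 1: weight = 2, length = 1, mean = 2/1 ≈ 2.000
  cycle 2 → 2: weight = 2, length = 1, mean = 2/1 ≈ 2.000
  cycle 0 → 1 → 0: weight = 16, length = 2, mean = 16/2 ≈ 8.000
  cycle 0 → 2 → 0: weight = 16, length = 2, mean = 16/2 ≈ 8.000
  cycle 1 → 0 → 1: weight = 16, length = 2, mean = 16/2 ≈ 8.000
Minimum mean = 2.000, attained e.g. along the cycle 1 → 1 with weight 2 and length 1. So λ(A) = 2/1 = 2.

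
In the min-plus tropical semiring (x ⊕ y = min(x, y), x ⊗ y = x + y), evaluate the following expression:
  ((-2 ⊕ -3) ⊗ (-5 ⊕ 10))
((-2 ⊕ -3) ⊗ (-5 ⊕ 10)) = -8

Expand innermost to outermost. Recall ⊕ takes the minimum of its arguments and ⊗ takes their sum. Working out the expression ((-2 ⊕ -3) ⊗ (-5 ⊕ 10)) gives -8.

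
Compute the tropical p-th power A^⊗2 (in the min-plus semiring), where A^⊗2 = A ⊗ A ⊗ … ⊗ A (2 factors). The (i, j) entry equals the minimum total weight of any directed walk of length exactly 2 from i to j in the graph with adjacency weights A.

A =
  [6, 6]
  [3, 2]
A^⊗2 =
  [9, 8]
  [5, 4]

Each entry (A^⊗2)_ij equals the minimum over all length-2 walks i = v_0 → v_1 → … → v_2 = j of Σ_t A[v_t][v_{t+1}]. For example, for (i, j) = (0, 1) we minimise over 2 possible intermediate vertex sequences; the minimum is 8, attained along the walk 0 → 1 → 1.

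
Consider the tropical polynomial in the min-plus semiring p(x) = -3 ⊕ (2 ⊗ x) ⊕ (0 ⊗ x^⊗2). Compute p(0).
p(0) = -3

A tropical monomial a ⊗ x^⊗i evaluates to a + i · x. Evaluating each term at x = 0:
  Term 0 contributes -3 + 0 · 0 = -3
  Term 1 contributes 2 + 1 · 0 = 2
  Term 2 contributes 0 + 2 · 0 = 0
p(0) = ⊕ of these = min[-3, 2, 0] = -3.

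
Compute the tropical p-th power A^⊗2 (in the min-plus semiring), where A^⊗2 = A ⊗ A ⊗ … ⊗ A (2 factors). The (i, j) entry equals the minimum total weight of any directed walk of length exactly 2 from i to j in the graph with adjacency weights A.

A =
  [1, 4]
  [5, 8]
A^⊗2 =
  [2, 5]
  [6, 9]

Each entry (A^⊗2)_ij equals the minimum over all length-2 walks i = v_0 → v_1 → … → v_2 = j of Σ_t A[v_t][v_{t+1}]. For example, for (i, j) = (0, 1) we minimise over 2 possible intermediate vertex sequences; the minimum is 5, attained along the walk 0 → 0 → 1.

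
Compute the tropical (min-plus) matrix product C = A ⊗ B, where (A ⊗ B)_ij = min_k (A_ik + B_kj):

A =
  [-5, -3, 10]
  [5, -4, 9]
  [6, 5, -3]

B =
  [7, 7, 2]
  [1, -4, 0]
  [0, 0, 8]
A ⊗ B =
  [-2, -7, -3]
  [-3, -8, -4]
  [-3, -3, 5]

Apply the min-plus product entry-by-entry:
  C[0][0] = min over k of (A[0][0] + B[0][0] = -5 + 7 = 2, A[0][1] + B[1][0] = -3 + 1 = -2, A[0][2] + B[2][0] = 10 + 0 = 10) = -2 (attained at k = 1)
  C[0][1] = min over k of (A[0][0] + B[0][1] = -5 + 7 = 2, A[0][1] + B[1][1] = -3 + -4 = -7, A[0][2] + B[2][1] = 10 + 0 = 10) = -7 (attained at k = 1)
  C[0][2] = min over k of (A[0][0] + B[0][2] = -5 + 2 = -3, A[0][1] + B[1][2] = -3 + 0 = -3, A[0][2] + B[2][2] = 10 + 8 = 18) = -3 (attained at k = 0)
  C[1][0] = min over k of (A[1][0] + B[0][0] = 5 + 7 = 12, A[1][1] + B[1][0] = -4 + 1 = -3, A[1][2] + B[2][0] = 9 + 0 = 9) = -3 (attained at k = 1)
  C[1][1] = min over k of (A[1][0] + B[0][1] = 5 + 7 = 12, A[1][1] + B[1][1] = -4 + -4 = -8, A[1][2] + B[2][1] = 9 + 0 = 9) = -8 (attained at k = 1)
  C[1][2] = min over k of (A[1][0] + B[0][2] = 5 + 2 = 7, A[1][1] + B[1][2] = -4 + 0 = -4, A[1][2] + B[2][2] = 9 + 8 = 17) = -4 (attained at k = 1)
  C[2][0] = min over k of (A[2][0] + B[0][0] = 6 + 7 = 13, A[2][1] + B[1][0] = 5 + 1 = 6, A[2][2] + B[2][0] = -3 + 0 = -3) = -3 (attained at k = 2)
  C[2][1] = min over k of (A[2][0] + B[0][1] = 6 + 7 = 13, A[2][1] + B[1][1] = 5 + -4 = 1, A[2][2] + B[2][1] = -3 + 0 = -3) = -3 (attained at k = 2)
  C[2][2] = min over k of (A[2][0] + B[0][2] = 6 + 2 = 8, A[2][1] + B[1][2] = 5 + 0 = 5, A[2][2] + B[2][2] = -3 + 8 = 5) = 5 (attained at k = 1)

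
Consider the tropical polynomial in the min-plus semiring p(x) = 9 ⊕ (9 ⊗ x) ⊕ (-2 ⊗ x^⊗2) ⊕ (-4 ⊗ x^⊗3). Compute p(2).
p(2) = 2

A tropical monomial a ⊗ x^⊗i evaluates to a + i · x. Evaluating each term at x = 2:
  Term 0 contributes 9 + 0 · 2 = 9
  Term 1 contributes 9 + 1 · 2 = 11
  Term 2 contributes -2 + 2 · 2 = 2
  Term 3 contributes -4 + 3 · 2 = 2
p(2) = ⊕ of these = min[9, 11, 2, 2] = 2.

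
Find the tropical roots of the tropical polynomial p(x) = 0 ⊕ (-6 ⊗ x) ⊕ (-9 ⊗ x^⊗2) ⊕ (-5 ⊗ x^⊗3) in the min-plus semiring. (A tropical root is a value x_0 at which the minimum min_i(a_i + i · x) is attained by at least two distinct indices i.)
Roots: {-4, 3, 6}

Each tropical root is a break point of the lower envelope of the lines y = a_i + i · x (there are 4 lines, with slopes 0, 1, ..., 3). Only the lines that attain the minimum somewhere contribute to roots; other lines are dominated. Here the surviving (envelope) indices are i = 3, i = 2, i = 1, i = 0.
Intersections between consecutive envelope lines give the roots: for adjacent envelope indices i < j the intersection is x = (a_i − a_j) / (j − i). Reading off the sorted break points: {-4, 3, 6}.
Verification: at each break x_0, at least two indices attain the minimum of min_i(a_i + i · x_0).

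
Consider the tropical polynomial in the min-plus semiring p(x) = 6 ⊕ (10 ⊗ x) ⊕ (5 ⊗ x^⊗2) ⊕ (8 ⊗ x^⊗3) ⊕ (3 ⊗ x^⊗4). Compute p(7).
p(7) = 6

A tropical monomial a ⊗ x^⊗i evaluates to a + i · x. Evaluating each term at x = 7:
  Term 0 contributes 6 + 0 · 7 = 6
  Term 1 contributes 10 + 1 · 7 = 17
  Term 2 contributes 5 + 2 · 7 = 19
  Term 3 contributes 8 + 3 · 7 = 29
  Term 4 contributes 3 + 4 · 7 = 31
p(7) = ⊕ of these = min[6, 17, 19, 29, 31] = 6.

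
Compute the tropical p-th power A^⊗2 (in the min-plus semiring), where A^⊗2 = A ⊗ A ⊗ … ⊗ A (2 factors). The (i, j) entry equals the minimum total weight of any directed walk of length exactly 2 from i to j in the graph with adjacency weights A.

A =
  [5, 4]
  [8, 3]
A^⊗2 =
  [10, 7]
  [11, 6]

Each entry (A^⊗2)_ij equals the minimum over all length-2 walks i = v_0 → v_1 → … → v_2 = j of Σ_t A[v_t][v_{t+1}]. For example, for (i, j) = (0, 1) we minimise over 2 possible intermediate vertex sequences; the minimum is 7, attained along the walk 0 → 1 → 1.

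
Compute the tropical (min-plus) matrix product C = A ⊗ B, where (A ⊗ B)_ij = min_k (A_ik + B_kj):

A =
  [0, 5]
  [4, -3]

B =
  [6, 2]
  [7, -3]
A ⊗ B =
  [6, 2]
  [4, -6]

Apply the min-plus product entry-by-entry:
  C[0][0] = min over k of (A[0][0] + B[0][0] = 0 + 6 = 6, A[0][1] + B[1][0] = 5 + 7 = 12) = 6 (attained at k = 0)
  C[0][1] = min over k of (A[0][0] + B[0][1] = 0 + 2 = 2, A[0][1] + B[1][1] = 5 + -3 = 2) = 2 (attained at k = 0)
  C[1][0] = min over k of (A[1][0] + B[0][0] = 4 + 6 = 10, A[1][1] + B[1][0] = -3 + 7 = 4) = 4 (attained at k = 1)
  C[1][1] = min over k of (A[1][0] + B[0][1] = 4 + 2 = 6, A[1][1] + B[1][1] = -3 + -3 = -6) = -6 (attained at k = 1)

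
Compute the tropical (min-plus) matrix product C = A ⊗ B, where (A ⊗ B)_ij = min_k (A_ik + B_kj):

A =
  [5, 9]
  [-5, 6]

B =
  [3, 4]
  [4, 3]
A ⊗ B =
  [8, 9]
  [-2, -1]

Apply the min-plus product entry-by-entry:
  C[0][0] = min over k of (A[0][0] + B[0][0] = 5 + 3 = 8, A[0][1] + B[1][0] = 9 + 4 = 13) = 8 (attained at k = 0)
  C[0][1] = min over k of (A[0][0] + B[0][1] = 5 + 4 = 9, A[0][1] + B[1][1] = 9 + 3 = 12) = 9 (attained at k = 0)
  C[1][0] = min over k of (A[1][0] + B[0][0] = -5 + 3 = -2, A[1][1] + B[1][0] = 6 + 4 = 10) = -2 (attained at k = 0)
  C[1][1] = min over k of (A[1][0] + B[0][1] = -5 + 4 = -1, A[1][1] + B[1][1] = 6 + 3 = 9) = -1 (attained at k = 0)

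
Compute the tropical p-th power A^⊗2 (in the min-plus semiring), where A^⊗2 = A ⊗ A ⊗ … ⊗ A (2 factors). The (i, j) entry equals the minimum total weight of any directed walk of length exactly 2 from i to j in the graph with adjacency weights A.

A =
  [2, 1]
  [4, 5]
A^⊗2 =
  [4, 3]
  [6, 5]

Each entry (A^⊗2)_ij equals the minimum over all length-2 walks i = v_0 → v_1 → … → v_2 = j of Σ_t A[v_t][v_{t+1}]. For example, for (i, j) = (0, 1) we minimise over 2 possible intermediate vertex sequences; the minimum is 3, attained along the walk 0 → 0 → 1.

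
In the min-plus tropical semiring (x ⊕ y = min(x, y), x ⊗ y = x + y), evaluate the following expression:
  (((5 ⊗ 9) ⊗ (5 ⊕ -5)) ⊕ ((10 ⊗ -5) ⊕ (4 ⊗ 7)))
(((5 ⊗ 9) ⊗ (5 ⊕ -5)) ⊕ ((10 ⊗ -5) ⊕ (4 ⊗ 7))) = 5

Expand innermost to outermost. Recall ⊕ takes the minimum of its arguments and ⊗ takes their sum. Working out the expression (((5 ⊗ 9) ⊗ (5 ⊕ -5)) ⊕ ((10 ⊗ -5) ⊕ (4 ⊗ 7))) gives 5.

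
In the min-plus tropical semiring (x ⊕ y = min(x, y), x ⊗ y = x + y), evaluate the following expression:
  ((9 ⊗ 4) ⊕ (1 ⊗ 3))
((9 ⊗ 4) ⊕ (1 ⊗ 3)) = 4

Expand innermost to outermost. Recall ⊕ takes the minimum of its arguments and ⊗ takes their sum. Working out the expression ((9 ⊗ 4) ⊕ (1 ⊗ 3)) gives 4.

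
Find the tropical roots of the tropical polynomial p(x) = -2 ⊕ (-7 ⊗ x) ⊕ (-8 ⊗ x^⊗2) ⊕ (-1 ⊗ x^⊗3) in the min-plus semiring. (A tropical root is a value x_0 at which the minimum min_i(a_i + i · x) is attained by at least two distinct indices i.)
Roots: {-7, 1, 5}

Each tropical root is a break point of the lower envelope of the lines y = a_i + i · x (there are 4 lines, with slopes 0, 1, ..., 3). Only the lines that attain the minimum somewhere contribute to roots; other lines are dominated. Here the surviving (envelope) indices are i = 3, i = 2, i = 1, i = 0.
Intersections between consecutive envelope lines give the roots: for adjacent envelope indices i < j the intersection is x = (a_i − a_j) / (j − i). Reading off the sorted break points: {-7, 1, 5}.
Verification: at each break x_0, at least two indices attain the minimum of min_i(a_i + i · x_0).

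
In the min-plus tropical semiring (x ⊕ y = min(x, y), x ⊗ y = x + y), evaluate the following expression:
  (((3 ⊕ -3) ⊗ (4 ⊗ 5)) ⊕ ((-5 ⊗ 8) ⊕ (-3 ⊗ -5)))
(((3 ⊕ -3) ⊗ (4 ⊗ 5)) ⊕ ((-5 ⊗ 8) ⊕ (-3 ⊗ -5))) = -8

Expand innermost to outermost. Recall ⊕ takes the minimum of its arguments and ⊗ takes their sum. Working out the expression (((3 ⊕ -3) ⊗ (4 ⊗ 5)) ⊕ ((-5 ⊗ 8) ⊕ (-3 ⊗ -5))) gives -8.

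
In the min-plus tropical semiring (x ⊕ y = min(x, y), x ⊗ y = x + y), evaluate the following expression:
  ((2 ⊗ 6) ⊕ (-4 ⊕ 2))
((2 ⊗ 6) ⊕ (-4 ⊕ 2)) = -4

Expand innermost to outermost. Recall ⊕ takes the minimum of its arguments and ⊗ takes their sum. Working out the expression ((2 ⊗ 6) ⊕ (-4 ⊕ 2)) gives -4.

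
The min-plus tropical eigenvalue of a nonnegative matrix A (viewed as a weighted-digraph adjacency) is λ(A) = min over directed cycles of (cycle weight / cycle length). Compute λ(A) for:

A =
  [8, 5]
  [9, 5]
λ(A) = 5

Enumerate directed cycles and compute their means (weight / length). Sample:
  cycle 0 → 0: weight = 8, length = 1, mean = 8/1 ≈ 8.000
  cycle 1 → 1: weight = 5, length = 1, mean = 5/1 ≈ 5.000
  cycle 0 → 1 → 0: weight = 14, length = 2, mean = 14/2 ≈ 7.000
  cycle 1 → 0 → 1: weight = 14, length = 2, mean = 14/2 ≈ 7.000
Minimum mean = 5.000, attained e.g. along the cycle 1 → 1 with weight 5 and length 1. So λ(A) = 5/1 = 5.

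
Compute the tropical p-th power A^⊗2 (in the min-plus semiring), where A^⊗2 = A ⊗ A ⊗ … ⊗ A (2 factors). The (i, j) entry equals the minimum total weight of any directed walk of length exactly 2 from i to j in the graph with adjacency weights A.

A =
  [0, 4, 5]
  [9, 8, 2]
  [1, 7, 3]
A^⊗2 =
  [0, 4, 5]
  [3, 9, 5]
  [1, 5, 6]

Each entry (A^⊗2)_ij equals the minimum over all length-2 walks i = v_0 → v_1 → … → v_2 = j of Σ_t A[v_t][v_{t+1}]. For example, for (i, j) = (0, 2) we minimise over 3 possible intermediate vertex sequences; the minimum is 5, attained along the walk 0 → 0 → 2.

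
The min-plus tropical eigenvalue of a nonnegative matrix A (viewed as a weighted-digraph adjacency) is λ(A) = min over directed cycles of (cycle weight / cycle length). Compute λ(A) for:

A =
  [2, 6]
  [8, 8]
λ(A) = 2

Enumerate directed cycles and compute their means (weight / length). Sample:
  cycle 0 → 0: weight = 2, length = 1, mean = 2/1 ≈ 2.000
  cycle 1 → 1: weight = 8, length = 1, mean = 8/1 ≈ 8.000
  cycle 0 → 1 → 0: weight = 14, length = 2, mean = 14/2 ≈ 7.000
  cycle 1 → 0 → 1: weight = 14, length = 2, mean = 14/2 ≈ 7.000
Minimum mean = 2.000, attained e.g. along the cycle 0 → 0 with weight 2 and length 1. So λ(A) = 2/1 = 2.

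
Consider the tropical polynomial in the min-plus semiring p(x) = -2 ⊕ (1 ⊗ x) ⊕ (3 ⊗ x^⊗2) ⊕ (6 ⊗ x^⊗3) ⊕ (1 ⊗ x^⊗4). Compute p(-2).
p(-2) = -7

A tropical monomial a ⊗ x^⊗i evaluates to a + i · x. Evaluating each term at x = -2:
  Term 0 contributes -2 + 0 · -2 = -2
  Term 1 contributes 1 + 1 · -2 = -1
  Term 2 contributes 3 + 2 · -2 = -1
  Term 3 contributes 6 + 3 · -2 = 0
  Term 4 contributes 1 + 4 · -2 = -7
p(-2) = ⊕ of these = min[-2, -1, -1, 0, -7] = -7.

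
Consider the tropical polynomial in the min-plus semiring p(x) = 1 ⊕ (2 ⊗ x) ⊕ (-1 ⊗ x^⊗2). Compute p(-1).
p(-1) = -3

A tropical monomial a ⊗ x^⊗i evaluates to a + i · x. Evaluating each term at x = -1:
  Term 0 contributes 1 + 0 · -1 = 1
  Term 1 contributes 2 + 1 · -1 = 1
  Term 2 contributes -1 + 2 · -1 = -3
p(-1) = ⊕ of these = min[1, 1, -3] = -3.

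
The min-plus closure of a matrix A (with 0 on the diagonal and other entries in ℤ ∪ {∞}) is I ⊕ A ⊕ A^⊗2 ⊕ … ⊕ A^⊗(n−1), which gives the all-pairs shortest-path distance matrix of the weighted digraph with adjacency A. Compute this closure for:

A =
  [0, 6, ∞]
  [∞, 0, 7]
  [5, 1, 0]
Closure =
  [0, 6, 13]
  [12, 0, 7]
  [5, 1, 0]

This is the Floyd-Warshall all-pairs shortest-path computation. For each intermediate vertex k = 0, 1, …, 2, update dist[i][j] ← min(dist[i][j], dist[i][k] + dist[k][j]). The final matrix gives, for each (i, j), the minimum total weight of any directed path from i to j (possibly empty when i = j).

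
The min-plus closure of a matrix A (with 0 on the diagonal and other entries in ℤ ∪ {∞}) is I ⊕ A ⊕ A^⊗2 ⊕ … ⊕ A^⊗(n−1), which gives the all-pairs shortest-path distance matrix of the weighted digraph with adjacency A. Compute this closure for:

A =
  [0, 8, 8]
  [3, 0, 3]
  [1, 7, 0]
Closure =
  [0, 8, 8]
  [3, 0, 3]
  [1, 7, 0]

This is the Floyd-Warshall all-pairs shortest-path computation. For each intermediate vertex k = 0, 1, …, 2, update dist[i][j] ← min(dist[i][j], dist[i][k] + dist[k][j]). The final matrix gives, for each (i, j), the minimum total weight of any directed path from i to j (possibly empty when i = j).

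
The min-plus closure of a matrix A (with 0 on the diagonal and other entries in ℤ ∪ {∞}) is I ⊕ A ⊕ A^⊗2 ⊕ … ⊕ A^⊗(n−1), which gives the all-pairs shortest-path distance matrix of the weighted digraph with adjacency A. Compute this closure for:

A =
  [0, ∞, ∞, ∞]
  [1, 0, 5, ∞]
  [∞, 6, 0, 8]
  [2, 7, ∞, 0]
Closure =
  [0, ∞, ∞, ∞]
  [1, 0, 5, 13]
  [7, 6, 0, 8]
  [2, 7, 12, 0]

This is the Floyd-Warshall all-pairs shortest-path computation. For each intermediate vertex k = 0, 1, …, 3, update dist[i][j] ← min(dist[i][j], dist[i][k] + dist[k][j]). The final matrix gives, for each (i, j), the minimum total weight of any directed path from i to j (possibly empty when i = j).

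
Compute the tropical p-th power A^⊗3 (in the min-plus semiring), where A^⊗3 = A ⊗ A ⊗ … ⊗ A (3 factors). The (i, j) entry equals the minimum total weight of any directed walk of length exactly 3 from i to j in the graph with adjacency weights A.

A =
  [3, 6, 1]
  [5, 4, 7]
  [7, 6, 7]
A^⊗3 =
  [9, 10, 7]
  [11, 12, 9]
  [13, 14, 11]

Each entry (A^⊗3)_ij equals the minimum over all length-3 walks i = v_0 → v_1 → … → v_3 = j of Σ_t A[v_t][v_{t+1}]. For example, for (i, j) = (0, 2) we minimise over 9 possible intermediate vertex sequences; the minimum is 7, attained along the walk 0 → 0 → 0 → 2.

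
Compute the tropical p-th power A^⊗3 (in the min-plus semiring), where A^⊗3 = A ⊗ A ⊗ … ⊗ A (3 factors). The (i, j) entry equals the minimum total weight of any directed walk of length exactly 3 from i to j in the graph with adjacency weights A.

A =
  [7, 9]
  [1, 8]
A^⊗3 =
  [17, 19]
  [11, 17]

Each entry (A^⊗3)_ij equals the minimum over all length-3 walks i = v_0 → v_1 → … → v_3 = j of Σ_t A[v_t][v_{t+1}]. For example, for (i, j) = (0, 1) we minimise over 4 possible intermediate vertex sequences; the minimum is 19, attained along the walk 0 → 1 → 0 → 1.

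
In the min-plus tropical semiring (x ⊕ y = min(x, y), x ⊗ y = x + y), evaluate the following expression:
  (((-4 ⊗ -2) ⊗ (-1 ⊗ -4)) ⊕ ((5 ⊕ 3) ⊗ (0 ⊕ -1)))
(((-4 ⊗ -2) ⊗ (-1 ⊗ -4)) ⊕ ((5 ⊕ 3) ⊗ (0 ⊕ -1))) = -11

Expand innermost to outermost. Recall ⊕ takes the minimum of its arguments and ⊗ takes their sum. Working out the expression (((-4 ⊗ -2) ⊗ (-1 ⊗ -4)) ⊕ ((5 ⊕ 3) ⊗ (0 ⊕ -1))) gives -11.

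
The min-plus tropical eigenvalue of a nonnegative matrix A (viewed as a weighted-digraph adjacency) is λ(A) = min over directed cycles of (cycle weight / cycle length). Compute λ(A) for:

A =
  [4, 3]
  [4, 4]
λ(A) = 7/2

Enumerate directed cycles and compute their means (weight / length). Sample:
  cycle 0 → 0: weight = 4, length = 1, mean = 4/1 ≈ 4.000
  cycle 1 → 1: weight = 4, length = 1, mean = 4/1 ≈ 4.000
  cycle 0 → 1 → 0: weight = 7, length = 2, mean = 7/2 ≈ 3.500
  cycle 1 → 0 → 1: weight = 7, length = 2, mean = 7/2 ≈ 3.500
Minimum mean = 3.500, attained e.g. along the cycle 0 → 1 → 0 with weight 7 and length 2. So λ(A) = 7/2 = 7/2.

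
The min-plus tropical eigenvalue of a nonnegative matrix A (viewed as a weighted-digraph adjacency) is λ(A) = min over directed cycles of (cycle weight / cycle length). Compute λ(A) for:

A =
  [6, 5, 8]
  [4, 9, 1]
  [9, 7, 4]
λ(A) = 4

Enumerate directed cycles and compute their means (weight / length). Sample:
  cycle 0 → 0: weight = 6, length = 1, mean = 6/1 ≈ 6.000
  cycle 1 → 1: weight = 9, length = 1, mean = 9/1 ≈ 9.000
  cycle 2 → 2: weight = 4, length = 1, mean = 4/1 ≈ 4.000
  cycle 0 → 1 → 0: weight = 9, length = 2, mean = 9/2 ≈ 4.500
  cycle 0 → 2 → 0: weight = 17, length = 2, mean = 17/2 ≈ 8.500
  cycle 1 → 0 → 1: weight = 9, length = 2, mean = 9/2 ≈ 4.500
Minimum mean = 4.000, attained e.g. along the cycle 2 → 2 with weight 4 and length 1. So λ(A) = 4/1 = 4.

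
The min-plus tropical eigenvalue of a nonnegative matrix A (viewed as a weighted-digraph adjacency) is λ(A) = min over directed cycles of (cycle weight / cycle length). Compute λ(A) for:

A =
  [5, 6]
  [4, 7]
λ(A) = 5

Enumerate directed cycles and compute their means (weight / length). Sample:
  cycle 0 → 0: weight = 5, length = 1, mean = 5/1 ≈ 5.000
  cycle 1 → 1: weight = 7, length = 1, mean = 7/1 ≈ 7.000
  cycle 0 → 1 → 0: weight = 10, length = 2, mean = 10/2 ≈ 5.000
  cycle 1 → 0 → 1: weight = 10, length = 2, mean = 10/2 ≈ 5.000
Minimum mean = 5.000, attained e.g. along the cycle 0 → 0 with weight 5 and length 1. So λ(A) = 5/1 = 5.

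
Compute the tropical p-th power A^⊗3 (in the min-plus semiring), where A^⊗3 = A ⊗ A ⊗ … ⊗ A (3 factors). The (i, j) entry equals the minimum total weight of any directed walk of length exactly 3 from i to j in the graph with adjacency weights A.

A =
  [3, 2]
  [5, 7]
A^⊗3 =
  [9, 8]
  [11, 10]

Each entry (A^⊗3)_ij equals the minimum over all length-3 walks i = v_0 → v_1 → … → v_3 = j of Σ_t A[v_t][v_{t+1}]. For example, for (i, j) = (0, 1) we minimise over 4 possible intermediate vertex sequences; the minimum is 8, attained along the walk 0 → 0 → 0 → 1.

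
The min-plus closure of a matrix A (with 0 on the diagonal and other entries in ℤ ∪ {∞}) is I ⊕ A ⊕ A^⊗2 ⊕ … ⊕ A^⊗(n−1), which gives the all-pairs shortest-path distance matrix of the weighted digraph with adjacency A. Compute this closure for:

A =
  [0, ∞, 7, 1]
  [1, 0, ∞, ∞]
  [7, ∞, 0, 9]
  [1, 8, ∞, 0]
Closure =
  [0, 9, 7, 1]
  [1, 0, 8, 2]
  [7, 16, 0, 8]
  [1, 8, 8, 0]

This is the Floyd-Warshall all-pairs shortest-path computation. For each intermediate vertex k = 0, 1, …, 3, update dist[i][j] ← min(dist[i][j], dist[i][k] + dist[k][j]). The final matrix gives, for each (i, j), the minimum total weight of any directed path from i to j (possibly empty when i = j).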